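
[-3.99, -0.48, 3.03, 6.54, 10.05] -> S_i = -3.99 + 3.51*i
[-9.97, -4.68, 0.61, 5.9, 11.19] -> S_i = -9.97 + 5.29*i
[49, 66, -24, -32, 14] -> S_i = Random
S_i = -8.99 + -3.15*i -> [-8.99, -12.14, -15.29, -18.44, -21.59]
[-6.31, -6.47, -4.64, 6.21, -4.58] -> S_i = Random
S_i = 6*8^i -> [6, 48, 384, 3072, 24576]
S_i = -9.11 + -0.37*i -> [-9.11, -9.48, -9.85, -10.22, -10.59]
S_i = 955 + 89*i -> [955, 1044, 1133, 1222, 1311]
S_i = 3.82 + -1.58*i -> [3.82, 2.24, 0.66, -0.92, -2.5]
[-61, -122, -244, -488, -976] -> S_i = -61*2^i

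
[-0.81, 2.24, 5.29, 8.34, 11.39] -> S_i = -0.81 + 3.05*i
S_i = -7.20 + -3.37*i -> [-7.2, -10.57, -13.94, -17.31, -20.68]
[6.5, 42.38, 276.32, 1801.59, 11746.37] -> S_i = 6.50*6.52^i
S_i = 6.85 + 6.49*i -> [6.85, 13.34, 19.83, 26.32, 32.81]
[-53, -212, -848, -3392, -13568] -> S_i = -53*4^i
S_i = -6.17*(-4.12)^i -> [-6.17, 25.42, -104.73, 431.5, -1777.76]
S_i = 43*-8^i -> [43, -344, 2752, -22016, 176128]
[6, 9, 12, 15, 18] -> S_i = 6 + 3*i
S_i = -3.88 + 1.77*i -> [-3.88, -2.11, -0.34, 1.43, 3.2]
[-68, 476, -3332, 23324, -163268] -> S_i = -68*-7^i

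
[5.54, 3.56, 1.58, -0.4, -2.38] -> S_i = 5.54 + -1.98*i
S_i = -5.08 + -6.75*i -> [-5.08, -11.83, -18.58, -25.33, -32.08]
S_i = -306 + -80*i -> [-306, -386, -466, -546, -626]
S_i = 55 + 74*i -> [55, 129, 203, 277, 351]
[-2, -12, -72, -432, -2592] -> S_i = -2*6^i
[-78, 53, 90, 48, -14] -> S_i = Random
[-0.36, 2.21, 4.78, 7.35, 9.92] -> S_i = -0.36 + 2.57*i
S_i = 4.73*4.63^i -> [4.73, 21.9, 101.4, 469.47, 2173.63]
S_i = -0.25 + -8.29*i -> [-0.25, -8.54, -16.83, -25.12, -33.41]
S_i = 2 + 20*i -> [2, 22, 42, 62, 82]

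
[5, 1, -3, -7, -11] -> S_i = 5 + -4*i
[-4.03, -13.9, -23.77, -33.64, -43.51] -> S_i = -4.03 + -9.87*i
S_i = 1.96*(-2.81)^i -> [1.96, -5.51, 15.48, -43.49, 122.2]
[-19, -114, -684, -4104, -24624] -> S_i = -19*6^i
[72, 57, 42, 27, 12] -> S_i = 72 + -15*i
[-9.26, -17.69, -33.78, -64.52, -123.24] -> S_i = -9.26*1.91^i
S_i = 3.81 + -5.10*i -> [3.81, -1.29, -6.39, -11.49, -16.59]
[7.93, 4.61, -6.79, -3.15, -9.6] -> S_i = Random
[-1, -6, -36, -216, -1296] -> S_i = -1*6^i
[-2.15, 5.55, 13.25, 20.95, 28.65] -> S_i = -2.15 + 7.70*i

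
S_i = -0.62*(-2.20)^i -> [-0.62, 1.36, -3.0, 6.6, -14.52]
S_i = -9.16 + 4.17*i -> [-9.16, -4.99, -0.82, 3.35, 7.52]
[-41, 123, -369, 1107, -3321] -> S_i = -41*-3^i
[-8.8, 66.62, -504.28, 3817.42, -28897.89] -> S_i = -8.80*(-7.57)^i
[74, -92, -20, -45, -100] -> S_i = Random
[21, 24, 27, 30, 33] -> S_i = 21 + 3*i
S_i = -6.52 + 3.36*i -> [-6.52, -3.16, 0.2, 3.56, 6.92]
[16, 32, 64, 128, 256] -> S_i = 16*2^i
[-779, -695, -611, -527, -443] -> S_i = -779 + 84*i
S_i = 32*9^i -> [32, 288, 2592, 23328, 209952]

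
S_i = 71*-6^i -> [71, -426, 2556, -15336, 92016]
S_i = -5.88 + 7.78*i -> [-5.88, 1.9, 9.68, 17.46, 25.24]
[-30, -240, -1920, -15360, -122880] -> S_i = -30*8^i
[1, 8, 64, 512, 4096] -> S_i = 1*8^i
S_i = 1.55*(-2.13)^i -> [1.55, -3.3, 7.03, -14.98, 31.9]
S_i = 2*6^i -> [2, 12, 72, 432, 2592]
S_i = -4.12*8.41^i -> [-4.12, -34.65, -291.4, -2450.67, -20610.15]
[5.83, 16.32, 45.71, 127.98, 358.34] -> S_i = 5.83*2.80^i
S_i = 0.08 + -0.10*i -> [0.08, -0.02, -0.12, -0.22, -0.32]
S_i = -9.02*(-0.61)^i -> [-9.02, 5.5, -3.36, 2.05, -1.25]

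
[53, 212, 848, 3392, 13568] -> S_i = 53*4^i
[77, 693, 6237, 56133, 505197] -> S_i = 77*9^i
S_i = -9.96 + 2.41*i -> [-9.96, -7.55, -5.14, -2.73, -0.32]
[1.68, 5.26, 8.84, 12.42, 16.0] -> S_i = 1.68 + 3.58*i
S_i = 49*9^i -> [49, 441, 3969, 35721, 321489]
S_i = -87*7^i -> [-87, -609, -4263, -29841, -208887]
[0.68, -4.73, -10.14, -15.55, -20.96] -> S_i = 0.68 + -5.41*i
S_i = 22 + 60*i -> [22, 82, 142, 202, 262]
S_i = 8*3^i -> [8, 24, 72, 216, 648]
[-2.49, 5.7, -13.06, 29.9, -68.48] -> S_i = -2.49*(-2.29)^i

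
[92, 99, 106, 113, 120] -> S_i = 92 + 7*i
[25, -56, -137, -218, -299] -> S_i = 25 + -81*i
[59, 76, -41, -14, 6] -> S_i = Random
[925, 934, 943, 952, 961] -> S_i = 925 + 9*i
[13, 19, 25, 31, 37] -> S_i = 13 + 6*i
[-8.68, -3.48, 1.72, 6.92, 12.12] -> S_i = -8.68 + 5.20*i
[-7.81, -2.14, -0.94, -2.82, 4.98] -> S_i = Random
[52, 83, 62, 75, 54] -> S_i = Random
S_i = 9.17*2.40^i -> [9.17, 22.01, 52.82, 126.77, 304.24]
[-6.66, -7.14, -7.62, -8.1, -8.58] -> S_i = -6.66 + -0.48*i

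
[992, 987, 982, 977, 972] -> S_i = 992 + -5*i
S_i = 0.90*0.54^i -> [0.9, 0.49, 0.26, 0.14, 0.08]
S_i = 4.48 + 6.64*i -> [4.48, 11.12, 17.76, 24.4, 31.04]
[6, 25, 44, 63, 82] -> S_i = 6 + 19*i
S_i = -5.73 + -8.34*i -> [-5.73, -14.07, -22.41, -30.75, -39.09]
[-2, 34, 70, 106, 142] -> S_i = -2 + 36*i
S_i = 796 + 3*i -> [796, 799, 802, 805, 808]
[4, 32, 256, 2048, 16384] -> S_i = 4*8^i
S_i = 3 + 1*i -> [3, 4, 5, 6, 7]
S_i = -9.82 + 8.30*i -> [-9.82, -1.52, 6.78, 15.08, 23.38]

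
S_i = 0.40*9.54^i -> [0.4, 3.82, 36.4, 347.3, 3313.24]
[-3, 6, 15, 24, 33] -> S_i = -3 + 9*i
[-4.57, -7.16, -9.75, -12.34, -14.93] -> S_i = -4.57 + -2.59*i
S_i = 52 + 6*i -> [52, 58, 64, 70, 76]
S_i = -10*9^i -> [-10, -90, -810, -7290, -65610]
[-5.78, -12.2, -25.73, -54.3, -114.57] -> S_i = -5.78*2.11^i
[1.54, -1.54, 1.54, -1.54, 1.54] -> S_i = 1.54*(-1.00)^i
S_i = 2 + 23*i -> [2, 25, 48, 71, 94]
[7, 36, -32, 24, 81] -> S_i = Random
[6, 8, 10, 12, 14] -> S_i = 6 + 2*i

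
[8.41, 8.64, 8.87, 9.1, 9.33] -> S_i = 8.41 + 0.23*i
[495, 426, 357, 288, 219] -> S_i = 495 + -69*i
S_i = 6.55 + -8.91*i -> [6.55, -2.36, -11.27, -20.18, -29.09]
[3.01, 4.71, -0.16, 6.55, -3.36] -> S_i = Random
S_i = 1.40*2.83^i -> [1.4, 3.96, 11.21, 31.73, 89.8]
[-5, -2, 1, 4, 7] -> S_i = -5 + 3*i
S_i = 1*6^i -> [1, 6, 36, 216, 1296]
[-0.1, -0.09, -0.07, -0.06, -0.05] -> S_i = -0.10*0.86^i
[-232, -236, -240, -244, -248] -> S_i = -232 + -4*i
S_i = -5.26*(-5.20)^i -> [-5.26, 27.35, -142.23, 739.6, -3845.91]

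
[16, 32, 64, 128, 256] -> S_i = 16*2^i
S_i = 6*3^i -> [6, 18, 54, 162, 486]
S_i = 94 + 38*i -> [94, 132, 170, 208, 246]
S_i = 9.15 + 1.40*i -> [9.15, 10.55, 11.95, 13.35, 14.75]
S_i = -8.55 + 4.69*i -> [-8.55, -3.86, 0.83, 5.52, 10.21]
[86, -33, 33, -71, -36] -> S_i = Random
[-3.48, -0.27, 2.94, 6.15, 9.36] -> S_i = -3.48 + 3.21*i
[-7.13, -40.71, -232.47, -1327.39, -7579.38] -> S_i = -7.13*5.71^i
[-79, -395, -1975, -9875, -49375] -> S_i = -79*5^i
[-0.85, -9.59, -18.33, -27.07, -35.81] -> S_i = -0.85 + -8.74*i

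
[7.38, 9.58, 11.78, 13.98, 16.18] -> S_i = 7.38 + 2.20*i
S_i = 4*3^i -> [4, 12, 36, 108, 324]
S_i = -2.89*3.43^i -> [-2.89, -9.91, -34.0, -116.62, -400.01]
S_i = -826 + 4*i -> [-826, -822, -818, -814, -810]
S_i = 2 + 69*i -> [2, 71, 140, 209, 278]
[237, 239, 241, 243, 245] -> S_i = 237 + 2*i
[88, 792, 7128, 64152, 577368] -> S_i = 88*9^i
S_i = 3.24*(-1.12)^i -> [3.24, -3.63, 4.06, -4.55, 5.1]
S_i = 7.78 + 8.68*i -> [7.78, 16.46, 25.14, 33.82, 42.5]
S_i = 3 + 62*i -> [3, 65, 127, 189, 251]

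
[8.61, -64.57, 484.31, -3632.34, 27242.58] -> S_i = 8.61*(-7.50)^i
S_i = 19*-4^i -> [19, -76, 304, -1216, 4864]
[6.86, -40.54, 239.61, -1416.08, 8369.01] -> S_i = 6.86*(-5.91)^i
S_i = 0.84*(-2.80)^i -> [0.84, -2.35, 6.59, -18.44, 51.63]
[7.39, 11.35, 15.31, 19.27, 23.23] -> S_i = 7.39 + 3.96*i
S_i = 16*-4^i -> [16, -64, 256, -1024, 4096]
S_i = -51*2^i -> [-51, -102, -204, -408, -816]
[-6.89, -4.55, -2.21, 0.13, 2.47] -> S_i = -6.89 + 2.34*i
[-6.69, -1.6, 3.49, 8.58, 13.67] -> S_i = -6.69 + 5.09*i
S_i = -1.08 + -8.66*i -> [-1.08, -9.74, -18.4, -27.06, -35.72]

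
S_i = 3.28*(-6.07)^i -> [3.28, -19.91, 120.85, -733.57, 4452.75]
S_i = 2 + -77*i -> [2, -75, -152, -229, -306]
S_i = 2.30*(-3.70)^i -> [2.3, -8.51, 31.49, -116.5, 431.06]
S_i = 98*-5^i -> [98, -490, 2450, -12250, 61250]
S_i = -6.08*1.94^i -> [-6.08, -11.8, -22.88, -44.39, -86.12]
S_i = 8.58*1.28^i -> [8.58, 10.98, 14.06, 17.99, 23.03]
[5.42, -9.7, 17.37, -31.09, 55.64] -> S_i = 5.42*(-1.79)^i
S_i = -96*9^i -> [-96, -864, -7776, -69984, -629856]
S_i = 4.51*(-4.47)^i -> [4.51, -20.16, 90.11, -402.81, 1800.56]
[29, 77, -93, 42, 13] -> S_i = Random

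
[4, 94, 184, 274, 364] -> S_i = 4 + 90*i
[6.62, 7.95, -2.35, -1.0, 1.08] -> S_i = Random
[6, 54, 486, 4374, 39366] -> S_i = 6*9^i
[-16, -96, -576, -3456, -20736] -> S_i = -16*6^i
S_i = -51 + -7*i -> [-51, -58, -65, -72, -79]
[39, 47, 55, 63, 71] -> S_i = 39 + 8*i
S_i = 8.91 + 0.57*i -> [8.91, 9.48, 10.05, 10.62, 11.19]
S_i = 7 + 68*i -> [7, 75, 143, 211, 279]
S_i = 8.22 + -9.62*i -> [8.22, -1.4, -11.02, -20.64, -30.26]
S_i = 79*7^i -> [79, 553, 3871, 27097, 189679]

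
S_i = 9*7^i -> [9, 63, 441, 3087, 21609]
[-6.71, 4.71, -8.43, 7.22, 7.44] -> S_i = Random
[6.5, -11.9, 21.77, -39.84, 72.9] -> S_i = 6.50*(-1.83)^i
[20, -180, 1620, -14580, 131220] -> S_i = 20*-9^i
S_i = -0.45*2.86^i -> [-0.45, -1.29, -3.68, -10.53, -30.11]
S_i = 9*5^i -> [9, 45, 225, 1125, 5625]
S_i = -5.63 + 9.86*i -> [-5.63, 4.23, 14.09, 23.95, 33.81]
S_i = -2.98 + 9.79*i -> [-2.98, 6.81, 16.6, 26.39, 36.18]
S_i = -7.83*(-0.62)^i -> [-7.83, 4.85, -3.01, 1.87, -1.16]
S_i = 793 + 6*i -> [793, 799, 805, 811, 817]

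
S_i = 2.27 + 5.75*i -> [2.27, 8.02, 13.77, 19.52, 25.27]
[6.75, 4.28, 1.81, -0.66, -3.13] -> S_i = 6.75 + -2.47*i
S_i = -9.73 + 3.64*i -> [-9.73, -6.09, -2.45, 1.19, 4.83]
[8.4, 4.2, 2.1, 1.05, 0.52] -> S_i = 8.40*0.50^i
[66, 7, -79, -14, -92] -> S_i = Random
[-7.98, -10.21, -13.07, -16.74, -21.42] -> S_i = -7.98*1.28^i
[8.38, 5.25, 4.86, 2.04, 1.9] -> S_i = Random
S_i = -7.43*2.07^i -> [-7.43, -15.38, -31.84, -65.9, -136.42]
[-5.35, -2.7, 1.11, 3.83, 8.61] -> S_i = Random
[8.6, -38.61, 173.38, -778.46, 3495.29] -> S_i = 8.60*(-4.49)^i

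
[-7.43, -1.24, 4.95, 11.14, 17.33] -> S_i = -7.43 + 6.19*i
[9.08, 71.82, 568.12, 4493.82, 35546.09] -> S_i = 9.08*7.91^i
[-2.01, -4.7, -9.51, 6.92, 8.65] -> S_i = Random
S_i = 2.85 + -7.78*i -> [2.85, -4.93, -12.71, -20.49, -28.27]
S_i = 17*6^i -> [17, 102, 612, 3672, 22032]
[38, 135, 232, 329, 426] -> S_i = 38 + 97*i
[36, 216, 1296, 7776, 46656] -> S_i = 36*6^i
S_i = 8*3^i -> [8, 24, 72, 216, 648]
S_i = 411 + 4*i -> [411, 415, 419, 423, 427]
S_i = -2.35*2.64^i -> [-2.35, -6.2, -16.38, -43.24, -114.15]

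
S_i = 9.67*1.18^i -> [9.67, 11.41, 13.46, 15.89, 18.75]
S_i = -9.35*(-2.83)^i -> [-9.35, 26.46, -74.88, 211.92, -599.73]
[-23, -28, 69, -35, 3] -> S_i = Random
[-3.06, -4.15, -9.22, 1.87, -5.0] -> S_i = Random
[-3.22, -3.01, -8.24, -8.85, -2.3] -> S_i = Random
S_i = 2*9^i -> [2, 18, 162, 1458, 13122]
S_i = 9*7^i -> [9, 63, 441, 3087, 21609]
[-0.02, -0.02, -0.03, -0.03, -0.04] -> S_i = -0.02*1.20^i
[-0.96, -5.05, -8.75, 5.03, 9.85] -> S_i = Random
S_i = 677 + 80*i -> [677, 757, 837, 917, 997]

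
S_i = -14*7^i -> [-14, -98, -686, -4802, -33614]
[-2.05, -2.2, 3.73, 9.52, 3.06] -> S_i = Random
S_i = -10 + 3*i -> [-10, -7, -4, -1, 2]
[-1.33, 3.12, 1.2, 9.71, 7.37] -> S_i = Random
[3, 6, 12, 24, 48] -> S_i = 3*2^i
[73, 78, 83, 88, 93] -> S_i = 73 + 5*i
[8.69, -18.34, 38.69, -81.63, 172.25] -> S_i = 8.69*(-2.11)^i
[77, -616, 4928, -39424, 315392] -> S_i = 77*-8^i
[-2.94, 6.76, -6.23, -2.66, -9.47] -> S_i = Random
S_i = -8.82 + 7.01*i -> [-8.82, -1.81, 5.2, 12.21, 19.22]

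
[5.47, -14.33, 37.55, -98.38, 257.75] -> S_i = 5.47*(-2.62)^i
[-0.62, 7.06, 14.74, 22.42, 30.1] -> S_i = -0.62 + 7.68*i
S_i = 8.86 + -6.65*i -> [8.86, 2.21, -4.44, -11.09, -17.74]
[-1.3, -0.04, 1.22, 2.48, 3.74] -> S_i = -1.30 + 1.26*i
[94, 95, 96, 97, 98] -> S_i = 94 + 1*i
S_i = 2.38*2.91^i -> [2.38, 6.93, 20.15, 58.65, 170.67]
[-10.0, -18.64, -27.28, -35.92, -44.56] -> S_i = -10.00 + -8.64*i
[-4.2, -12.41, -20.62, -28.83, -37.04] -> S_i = -4.20 + -8.21*i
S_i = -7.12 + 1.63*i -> [-7.12, -5.49, -3.86, -2.23, -0.6]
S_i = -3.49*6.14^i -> [-3.49, -21.43, -131.57, -807.85, -4960.2]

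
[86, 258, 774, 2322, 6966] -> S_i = 86*3^i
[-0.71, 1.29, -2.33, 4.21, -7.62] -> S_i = -0.71*(-1.81)^i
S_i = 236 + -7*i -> [236, 229, 222, 215, 208]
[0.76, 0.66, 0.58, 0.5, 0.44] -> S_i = 0.76*0.87^i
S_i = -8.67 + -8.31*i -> [-8.67, -16.98, -25.29, -33.6, -41.91]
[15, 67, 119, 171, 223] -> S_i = 15 + 52*i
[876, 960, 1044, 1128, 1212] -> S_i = 876 + 84*i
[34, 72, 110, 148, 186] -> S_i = 34 + 38*i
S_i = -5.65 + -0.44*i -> [-5.65, -6.09, -6.53, -6.97, -7.41]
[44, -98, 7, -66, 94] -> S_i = Random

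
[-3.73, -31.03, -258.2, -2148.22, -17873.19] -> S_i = -3.73*8.32^i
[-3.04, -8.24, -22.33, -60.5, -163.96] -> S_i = -3.04*2.71^i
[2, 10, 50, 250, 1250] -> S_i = 2*5^i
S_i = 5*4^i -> [5, 20, 80, 320, 1280]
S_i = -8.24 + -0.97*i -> [-8.24, -9.21, -10.18, -11.15, -12.12]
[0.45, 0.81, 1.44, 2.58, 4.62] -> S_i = 0.45*1.79^i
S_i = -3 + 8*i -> [-3, 5, 13, 21, 29]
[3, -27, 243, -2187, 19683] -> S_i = 3*-9^i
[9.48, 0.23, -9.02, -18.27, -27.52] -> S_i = 9.48 + -9.25*i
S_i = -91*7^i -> [-91, -637, -4459, -31213, -218491]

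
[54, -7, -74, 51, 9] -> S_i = Random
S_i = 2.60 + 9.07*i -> [2.6, 11.67, 20.74, 29.81, 38.88]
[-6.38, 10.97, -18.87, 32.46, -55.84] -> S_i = -6.38*(-1.72)^i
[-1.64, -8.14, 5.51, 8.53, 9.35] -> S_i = Random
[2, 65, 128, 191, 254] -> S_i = 2 + 63*i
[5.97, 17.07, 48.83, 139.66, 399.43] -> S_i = 5.97*2.86^i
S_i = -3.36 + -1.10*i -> [-3.36, -4.46, -5.56, -6.66, -7.76]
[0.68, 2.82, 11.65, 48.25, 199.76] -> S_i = 0.68*4.14^i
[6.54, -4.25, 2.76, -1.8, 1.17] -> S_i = 6.54*(-0.65)^i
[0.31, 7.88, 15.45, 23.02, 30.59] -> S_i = 0.31 + 7.57*i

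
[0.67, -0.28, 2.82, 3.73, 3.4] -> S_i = Random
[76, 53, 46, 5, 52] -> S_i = Random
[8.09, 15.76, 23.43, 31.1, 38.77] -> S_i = 8.09 + 7.67*i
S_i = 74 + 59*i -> [74, 133, 192, 251, 310]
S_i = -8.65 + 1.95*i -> [-8.65, -6.7, -4.75, -2.8, -0.85]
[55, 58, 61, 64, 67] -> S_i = 55 + 3*i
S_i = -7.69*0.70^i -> [-7.69, -5.38, -3.77, -2.64, -1.85]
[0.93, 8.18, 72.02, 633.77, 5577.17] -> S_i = 0.93*8.80^i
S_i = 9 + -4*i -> [9, 5, 1, -3, -7]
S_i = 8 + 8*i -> [8, 16, 24, 32, 40]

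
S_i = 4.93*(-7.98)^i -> [4.93, -39.34, 313.94, -2505.28, 19992.1]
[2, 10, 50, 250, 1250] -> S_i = 2*5^i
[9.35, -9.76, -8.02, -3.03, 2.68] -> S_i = Random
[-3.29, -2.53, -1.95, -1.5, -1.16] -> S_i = -3.29*0.77^i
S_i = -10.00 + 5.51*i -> [-10.0, -4.49, 1.02, 6.53, 12.04]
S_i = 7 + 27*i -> [7, 34, 61, 88, 115]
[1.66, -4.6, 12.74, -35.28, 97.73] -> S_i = 1.66*(-2.77)^i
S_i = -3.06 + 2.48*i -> [-3.06, -0.58, 1.9, 4.38, 6.86]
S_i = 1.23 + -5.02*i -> [1.23, -3.79, -8.81, -13.83, -18.85]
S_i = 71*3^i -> [71, 213, 639, 1917, 5751]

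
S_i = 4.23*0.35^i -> [4.23, 1.48, 0.52, 0.18, 0.06]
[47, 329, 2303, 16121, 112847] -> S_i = 47*7^i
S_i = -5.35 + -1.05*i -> [-5.35, -6.4, -7.45, -8.5, -9.55]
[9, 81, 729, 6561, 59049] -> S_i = 9*9^i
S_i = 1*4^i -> [1, 4, 16, 64, 256]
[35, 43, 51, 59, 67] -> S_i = 35 + 8*i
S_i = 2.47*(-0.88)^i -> [2.47, -2.17, 1.91, -1.68, 1.48]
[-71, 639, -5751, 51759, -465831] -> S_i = -71*-9^i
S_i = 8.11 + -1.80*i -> [8.11, 6.31, 4.51, 2.71, 0.91]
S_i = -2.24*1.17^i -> [-2.24, -2.62, -3.07, -3.59, -4.2]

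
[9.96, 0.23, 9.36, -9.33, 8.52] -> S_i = Random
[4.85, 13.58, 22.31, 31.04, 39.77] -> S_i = 4.85 + 8.73*i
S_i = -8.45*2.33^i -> [-8.45, -19.69, -45.87, -106.89, -249.05]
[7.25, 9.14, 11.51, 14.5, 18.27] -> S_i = 7.25*1.26^i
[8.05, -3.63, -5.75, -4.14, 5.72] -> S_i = Random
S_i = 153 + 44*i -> [153, 197, 241, 285, 329]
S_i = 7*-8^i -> [7, -56, 448, -3584, 28672]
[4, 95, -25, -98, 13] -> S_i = Random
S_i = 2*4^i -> [2, 8, 32, 128, 512]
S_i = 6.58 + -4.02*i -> [6.58, 2.56, -1.46, -5.48, -9.5]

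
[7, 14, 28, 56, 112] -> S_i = 7*2^i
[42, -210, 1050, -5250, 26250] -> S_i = 42*-5^i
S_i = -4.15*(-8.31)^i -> [-4.15, 34.49, -286.58, 2381.5, -19790.29]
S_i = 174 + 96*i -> [174, 270, 366, 462, 558]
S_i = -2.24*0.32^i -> [-2.24, -0.72, -0.23, -0.07, -0.02]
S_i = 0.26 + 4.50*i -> [0.26, 4.76, 9.26, 13.76, 18.26]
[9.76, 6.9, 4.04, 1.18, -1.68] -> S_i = 9.76 + -2.86*i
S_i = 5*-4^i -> [5, -20, 80, -320, 1280]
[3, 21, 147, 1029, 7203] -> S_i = 3*7^i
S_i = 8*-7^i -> [8, -56, 392, -2744, 19208]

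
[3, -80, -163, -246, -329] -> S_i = 3 + -83*i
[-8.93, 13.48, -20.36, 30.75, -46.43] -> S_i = -8.93*(-1.51)^i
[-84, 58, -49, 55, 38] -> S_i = Random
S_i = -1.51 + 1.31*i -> [-1.51, -0.2, 1.11, 2.42, 3.73]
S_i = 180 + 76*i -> [180, 256, 332, 408, 484]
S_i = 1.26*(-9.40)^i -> [1.26, -11.84, 111.33, -1046.54, 9837.44]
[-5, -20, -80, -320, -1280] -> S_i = -5*4^i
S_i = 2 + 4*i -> [2, 6, 10, 14, 18]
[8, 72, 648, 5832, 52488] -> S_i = 8*9^i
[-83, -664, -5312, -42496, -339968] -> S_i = -83*8^i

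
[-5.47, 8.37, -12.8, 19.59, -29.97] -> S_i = -5.47*(-1.53)^i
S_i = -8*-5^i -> [-8, 40, -200, 1000, -5000]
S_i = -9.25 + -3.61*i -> [-9.25, -12.86, -16.47, -20.08, -23.69]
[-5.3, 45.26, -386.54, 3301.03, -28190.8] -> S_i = -5.30*(-8.54)^i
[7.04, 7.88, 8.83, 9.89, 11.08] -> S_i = 7.04*1.12^i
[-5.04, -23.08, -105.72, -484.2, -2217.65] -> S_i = -5.04*4.58^i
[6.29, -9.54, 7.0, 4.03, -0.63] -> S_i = Random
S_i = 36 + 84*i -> [36, 120, 204, 288, 372]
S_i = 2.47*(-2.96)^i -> [2.47, -7.31, 21.64, -64.06, 189.61]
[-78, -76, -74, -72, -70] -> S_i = -78 + 2*i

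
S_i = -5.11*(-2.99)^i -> [-5.11, 15.28, -45.68, 136.59, -408.42]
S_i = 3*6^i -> [3, 18, 108, 648, 3888]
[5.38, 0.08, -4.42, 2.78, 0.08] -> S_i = Random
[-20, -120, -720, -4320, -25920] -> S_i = -20*6^i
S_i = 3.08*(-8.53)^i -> [3.08, -26.27, 224.1, -1911.6, 16305.98]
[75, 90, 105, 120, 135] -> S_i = 75 + 15*i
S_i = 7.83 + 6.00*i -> [7.83, 13.83, 19.83, 25.83, 31.83]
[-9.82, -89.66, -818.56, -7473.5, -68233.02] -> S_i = -9.82*9.13^i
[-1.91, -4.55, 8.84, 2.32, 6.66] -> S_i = Random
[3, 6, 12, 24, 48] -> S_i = 3*2^i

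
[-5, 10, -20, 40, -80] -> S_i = -5*-2^i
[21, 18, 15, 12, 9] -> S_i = 21 + -3*i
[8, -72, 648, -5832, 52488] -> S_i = 8*-9^i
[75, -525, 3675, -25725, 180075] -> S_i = 75*-7^i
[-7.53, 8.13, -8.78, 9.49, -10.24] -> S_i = -7.53*(-1.08)^i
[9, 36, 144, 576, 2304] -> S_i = 9*4^i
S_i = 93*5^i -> [93, 465, 2325, 11625, 58125]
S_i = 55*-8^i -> [55, -440, 3520, -28160, 225280]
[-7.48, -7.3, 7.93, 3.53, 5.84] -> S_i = Random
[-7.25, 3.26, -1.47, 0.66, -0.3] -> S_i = -7.25*(-0.45)^i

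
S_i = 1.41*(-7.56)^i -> [1.41, -10.66, 80.59, -609.23, 4605.81]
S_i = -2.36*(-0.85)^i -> [-2.36, 2.01, -1.71, 1.45, -1.23]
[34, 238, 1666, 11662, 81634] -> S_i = 34*7^i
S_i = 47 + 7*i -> [47, 54, 61, 68, 75]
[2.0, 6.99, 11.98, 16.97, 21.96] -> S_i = 2.00 + 4.99*i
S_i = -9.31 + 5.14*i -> [-9.31, -4.17, 0.97, 6.11, 11.25]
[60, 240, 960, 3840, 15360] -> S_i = 60*4^i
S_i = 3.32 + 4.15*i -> [3.32, 7.47, 11.62, 15.77, 19.92]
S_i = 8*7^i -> [8, 56, 392, 2744, 19208]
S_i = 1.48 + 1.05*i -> [1.48, 2.53, 3.58, 4.63, 5.68]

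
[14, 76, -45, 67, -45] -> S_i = Random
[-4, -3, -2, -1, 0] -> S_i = -4 + 1*i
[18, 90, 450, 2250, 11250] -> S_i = 18*5^i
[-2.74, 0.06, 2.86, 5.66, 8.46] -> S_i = -2.74 + 2.80*i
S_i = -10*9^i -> [-10, -90, -810, -7290, -65610]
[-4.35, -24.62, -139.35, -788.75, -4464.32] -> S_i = -4.35*5.66^i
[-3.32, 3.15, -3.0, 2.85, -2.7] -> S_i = -3.32*(-0.95)^i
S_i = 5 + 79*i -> [5, 84, 163, 242, 321]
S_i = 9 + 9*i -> [9, 18, 27, 36, 45]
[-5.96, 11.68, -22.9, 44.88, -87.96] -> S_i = -5.96*(-1.96)^i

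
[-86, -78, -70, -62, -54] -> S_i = -86 + 8*i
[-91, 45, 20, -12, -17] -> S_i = Random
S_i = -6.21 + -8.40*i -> [-6.21, -14.61, -23.01, -31.41, -39.81]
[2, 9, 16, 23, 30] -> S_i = 2 + 7*i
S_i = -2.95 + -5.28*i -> [-2.95, -8.23, -13.51, -18.79, -24.07]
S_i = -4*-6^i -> [-4, 24, -144, 864, -5184]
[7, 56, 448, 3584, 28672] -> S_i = 7*8^i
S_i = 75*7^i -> [75, 525, 3675, 25725, 180075]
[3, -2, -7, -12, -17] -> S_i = 3 + -5*i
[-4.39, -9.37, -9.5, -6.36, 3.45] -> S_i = Random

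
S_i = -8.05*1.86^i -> [-8.05, -14.97, -27.85, -51.8, -96.35]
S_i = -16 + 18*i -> [-16, 2, 20, 38, 56]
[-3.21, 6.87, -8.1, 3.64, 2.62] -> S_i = Random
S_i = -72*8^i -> [-72, -576, -4608, -36864, -294912]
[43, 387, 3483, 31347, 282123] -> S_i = 43*9^i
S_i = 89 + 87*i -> [89, 176, 263, 350, 437]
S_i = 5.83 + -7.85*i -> [5.83, -2.02, -9.87, -17.72, -25.57]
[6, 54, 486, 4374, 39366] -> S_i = 6*9^i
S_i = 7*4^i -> [7, 28, 112, 448, 1792]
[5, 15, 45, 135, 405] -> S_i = 5*3^i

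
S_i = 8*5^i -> [8, 40, 200, 1000, 5000]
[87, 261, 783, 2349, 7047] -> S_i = 87*3^i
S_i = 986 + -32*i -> [986, 954, 922, 890, 858]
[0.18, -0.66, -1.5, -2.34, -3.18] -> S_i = 0.18 + -0.84*i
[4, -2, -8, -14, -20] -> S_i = 4 + -6*i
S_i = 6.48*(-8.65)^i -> [6.48, -56.05, 484.85, -4193.95, 36277.67]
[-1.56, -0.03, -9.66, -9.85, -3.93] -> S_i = Random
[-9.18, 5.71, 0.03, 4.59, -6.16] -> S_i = Random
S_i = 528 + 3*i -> [528, 531, 534, 537, 540]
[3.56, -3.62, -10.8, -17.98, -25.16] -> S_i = 3.56 + -7.18*i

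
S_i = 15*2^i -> [15, 30, 60, 120, 240]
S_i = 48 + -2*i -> [48, 46, 44, 42, 40]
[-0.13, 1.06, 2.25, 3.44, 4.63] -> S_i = -0.13 + 1.19*i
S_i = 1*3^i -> [1, 3, 9, 27, 81]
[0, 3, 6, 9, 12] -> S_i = 0 + 3*i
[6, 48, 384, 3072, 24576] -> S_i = 6*8^i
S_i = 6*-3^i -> [6, -18, 54, -162, 486]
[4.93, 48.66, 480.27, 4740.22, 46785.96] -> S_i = 4.93*9.87^i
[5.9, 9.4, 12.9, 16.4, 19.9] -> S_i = 5.90 + 3.50*i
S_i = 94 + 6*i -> [94, 100, 106, 112, 118]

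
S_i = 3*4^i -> [3, 12, 48, 192, 768]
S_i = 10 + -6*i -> [10, 4, -2, -8, -14]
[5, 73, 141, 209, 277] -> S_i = 5 + 68*i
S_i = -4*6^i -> [-4, -24, -144, -864, -5184]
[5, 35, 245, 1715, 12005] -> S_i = 5*7^i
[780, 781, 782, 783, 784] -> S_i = 780 + 1*i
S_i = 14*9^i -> [14, 126, 1134, 10206, 91854]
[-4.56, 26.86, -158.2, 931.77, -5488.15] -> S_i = -4.56*(-5.89)^i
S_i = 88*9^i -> [88, 792, 7128, 64152, 577368]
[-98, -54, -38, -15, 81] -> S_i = Random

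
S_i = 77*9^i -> [77, 693, 6237, 56133, 505197]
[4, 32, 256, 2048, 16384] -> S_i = 4*8^i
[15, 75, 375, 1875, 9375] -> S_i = 15*5^i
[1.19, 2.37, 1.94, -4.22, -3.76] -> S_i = Random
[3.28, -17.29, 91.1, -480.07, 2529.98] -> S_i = 3.28*(-5.27)^i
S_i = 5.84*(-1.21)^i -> [5.84, -7.07, 8.55, -10.35, 12.52]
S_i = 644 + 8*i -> [644, 652, 660, 668, 676]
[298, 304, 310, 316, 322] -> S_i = 298 + 6*i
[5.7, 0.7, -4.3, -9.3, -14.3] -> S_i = 5.70 + -5.00*i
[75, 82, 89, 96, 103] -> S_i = 75 + 7*i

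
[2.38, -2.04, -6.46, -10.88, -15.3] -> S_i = 2.38 + -4.42*i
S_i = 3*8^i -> [3, 24, 192, 1536, 12288]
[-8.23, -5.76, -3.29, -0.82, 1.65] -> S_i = -8.23 + 2.47*i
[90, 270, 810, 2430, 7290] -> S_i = 90*3^i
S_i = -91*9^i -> [-91, -819, -7371, -66339, -597051]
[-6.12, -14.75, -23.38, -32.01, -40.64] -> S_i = -6.12 + -8.63*i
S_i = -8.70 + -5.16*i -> [-8.7, -13.86, -19.02, -24.18, -29.34]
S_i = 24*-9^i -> [24, -216, 1944, -17496, 157464]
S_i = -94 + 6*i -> [-94, -88, -82, -76, -70]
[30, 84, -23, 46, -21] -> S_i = Random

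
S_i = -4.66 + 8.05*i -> [-4.66, 3.39, 11.44, 19.49, 27.54]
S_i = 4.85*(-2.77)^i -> [4.85, -13.43, 37.21, -103.08, 285.54]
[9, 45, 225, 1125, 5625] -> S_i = 9*5^i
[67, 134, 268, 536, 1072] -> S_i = 67*2^i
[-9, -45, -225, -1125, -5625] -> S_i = -9*5^i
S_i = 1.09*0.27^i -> [1.09, 0.29, 0.08, 0.02, 0.01]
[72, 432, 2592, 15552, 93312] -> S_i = 72*6^i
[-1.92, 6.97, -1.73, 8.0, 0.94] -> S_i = Random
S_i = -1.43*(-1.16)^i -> [-1.43, 1.66, -1.92, 2.23, -2.59]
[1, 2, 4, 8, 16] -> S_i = 1*2^i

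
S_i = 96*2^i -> [96, 192, 384, 768, 1536]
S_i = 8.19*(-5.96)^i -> [8.19, -48.81, 290.92, -1733.89, 10334.01]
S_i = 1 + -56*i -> [1, -55, -111, -167, -223]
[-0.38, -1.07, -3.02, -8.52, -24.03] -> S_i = -0.38*2.82^i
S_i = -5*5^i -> [-5, -25, -125, -625, -3125]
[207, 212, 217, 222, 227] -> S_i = 207 + 5*i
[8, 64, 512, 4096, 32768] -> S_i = 8*8^i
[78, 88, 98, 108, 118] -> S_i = 78 + 10*i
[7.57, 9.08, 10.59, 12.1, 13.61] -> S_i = 7.57 + 1.51*i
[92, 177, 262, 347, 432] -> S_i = 92 + 85*i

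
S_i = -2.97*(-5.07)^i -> [-2.97, 15.06, -76.34, 387.06, -1962.4]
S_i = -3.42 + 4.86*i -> [-3.42, 1.44, 6.3, 11.16, 16.02]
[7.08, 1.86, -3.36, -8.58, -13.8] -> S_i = 7.08 + -5.22*i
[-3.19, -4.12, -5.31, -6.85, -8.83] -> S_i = -3.19*1.29^i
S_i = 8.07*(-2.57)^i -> [8.07, -20.74, 53.3, -136.98, 352.05]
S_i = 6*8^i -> [6, 48, 384, 3072, 24576]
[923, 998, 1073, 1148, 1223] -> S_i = 923 + 75*i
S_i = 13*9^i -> [13, 117, 1053, 9477, 85293]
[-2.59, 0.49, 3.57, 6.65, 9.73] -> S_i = -2.59 + 3.08*i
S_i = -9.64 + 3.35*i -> [-9.64, -6.29, -2.94, 0.41, 3.76]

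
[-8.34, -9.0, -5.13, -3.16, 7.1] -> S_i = Random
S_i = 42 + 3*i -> [42, 45, 48, 51, 54]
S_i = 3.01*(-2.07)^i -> [3.01, -6.23, 12.9, -26.7, 55.26]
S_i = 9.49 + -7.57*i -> [9.49, 1.92, -5.65, -13.22, -20.79]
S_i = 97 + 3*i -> [97, 100, 103, 106, 109]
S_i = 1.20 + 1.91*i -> [1.2, 3.11, 5.02, 6.93, 8.84]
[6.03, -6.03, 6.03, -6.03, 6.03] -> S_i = 6.03*(-1.00)^i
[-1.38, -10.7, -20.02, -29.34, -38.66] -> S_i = -1.38 + -9.32*i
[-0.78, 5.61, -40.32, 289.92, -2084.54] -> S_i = -0.78*(-7.19)^i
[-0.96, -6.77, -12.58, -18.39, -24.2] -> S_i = -0.96 + -5.81*i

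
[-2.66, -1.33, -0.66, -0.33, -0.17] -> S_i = -2.66*0.50^i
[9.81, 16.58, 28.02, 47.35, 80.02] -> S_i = 9.81*1.69^i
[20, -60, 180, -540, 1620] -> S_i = 20*-3^i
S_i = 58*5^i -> [58, 290, 1450, 7250, 36250]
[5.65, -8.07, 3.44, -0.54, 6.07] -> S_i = Random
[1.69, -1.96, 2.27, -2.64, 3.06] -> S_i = 1.69*(-1.16)^i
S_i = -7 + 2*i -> [-7, -5, -3, -1, 1]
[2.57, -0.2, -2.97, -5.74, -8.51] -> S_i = 2.57 + -2.77*i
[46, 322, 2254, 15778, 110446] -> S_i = 46*7^i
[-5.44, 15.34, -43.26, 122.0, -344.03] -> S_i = -5.44*(-2.82)^i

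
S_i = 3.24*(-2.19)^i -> [3.24, -7.1, 15.54, -34.03, 74.53]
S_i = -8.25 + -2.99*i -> [-8.25, -11.24, -14.23, -17.22, -20.21]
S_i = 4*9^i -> [4, 36, 324, 2916, 26244]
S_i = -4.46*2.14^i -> [-4.46, -9.54, -20.43, -43.71, -93.54]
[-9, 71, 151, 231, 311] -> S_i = -9 + 80*i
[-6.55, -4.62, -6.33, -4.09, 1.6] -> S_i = Random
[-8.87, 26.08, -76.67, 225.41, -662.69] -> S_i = -8.87*(-2.94)^i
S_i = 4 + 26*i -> [4, 30, 56, 82, 108]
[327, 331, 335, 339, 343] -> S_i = 327 + 4*i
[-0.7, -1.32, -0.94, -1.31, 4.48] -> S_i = Random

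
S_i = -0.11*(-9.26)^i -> [-0.11, 1.02, -9.43, 87.34, -808.79]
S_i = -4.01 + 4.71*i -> [-4.01, 0.7, 5.41, 10.12, 14.83]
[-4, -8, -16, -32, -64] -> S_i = -4*2^i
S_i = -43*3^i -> [-43, -129, -387, -1161, -3483]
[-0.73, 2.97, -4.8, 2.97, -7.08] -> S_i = Random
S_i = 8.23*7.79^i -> [8.23, 64.11, 499.43, 3890.56, 30307.47]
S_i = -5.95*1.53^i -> [-5.95, -9.1, -13.93, -21.31, -32.6]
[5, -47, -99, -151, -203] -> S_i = 5 + -52*i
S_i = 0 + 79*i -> [0, 79, 158, 237, 316]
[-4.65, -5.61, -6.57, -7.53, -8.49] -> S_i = -4.65 + -0.96*i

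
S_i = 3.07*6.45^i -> [3.07, 19.8, 127.72, 823.79, 5313.46]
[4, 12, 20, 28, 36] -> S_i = 4 + 8*i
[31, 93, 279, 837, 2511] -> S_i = 31*3^i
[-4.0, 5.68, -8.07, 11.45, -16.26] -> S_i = -4.00*(-1.42)^i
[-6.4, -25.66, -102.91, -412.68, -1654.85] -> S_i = -6.40*4.01^i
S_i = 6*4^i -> [6, 24, 96, 384, 1536]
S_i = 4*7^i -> [4, 28, 196, 1372, 9604]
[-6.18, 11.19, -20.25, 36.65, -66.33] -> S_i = -6.18*(-1.81)^i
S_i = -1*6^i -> [-1, -6, -36, -216, -1296]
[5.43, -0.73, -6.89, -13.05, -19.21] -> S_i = 5.43 + -6.16*i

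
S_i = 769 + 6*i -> [769, 775, 781, 787, 793]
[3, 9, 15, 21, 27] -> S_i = 3 + 6*i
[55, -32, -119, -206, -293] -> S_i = 55 + -87*i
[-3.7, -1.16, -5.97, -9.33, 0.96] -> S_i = Random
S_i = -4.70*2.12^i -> [-4.7, -9.96, -21.12, -44.78, -94.94]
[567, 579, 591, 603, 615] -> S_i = 567 + 12*i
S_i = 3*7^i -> [3, 21, 147, 1029, 7203]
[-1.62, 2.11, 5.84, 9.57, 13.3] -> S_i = -1.62 + 3.73*i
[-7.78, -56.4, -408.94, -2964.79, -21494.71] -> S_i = -7.78*7.25^i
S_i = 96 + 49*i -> [96, 145, 194, 243, 292]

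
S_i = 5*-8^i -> [5, -40, 320, -2560, 20480]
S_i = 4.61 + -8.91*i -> [4.61, -4.3, -13.21, -22.12, -31.03]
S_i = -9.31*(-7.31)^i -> [-9.31, 68.06, -497.49, 3636.65, -26583.93]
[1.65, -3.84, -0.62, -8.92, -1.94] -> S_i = Random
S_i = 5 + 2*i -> [5, 7, 9, 11, 13]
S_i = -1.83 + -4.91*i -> [-1.83, -6.74, -11.65, -16.56, -21.47]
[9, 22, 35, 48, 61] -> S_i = 9 + 13*i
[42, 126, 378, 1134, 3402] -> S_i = 42*3^i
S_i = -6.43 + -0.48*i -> [-6.43, -6.91, -7.39, -7.87, -8.35]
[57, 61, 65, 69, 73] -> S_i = 57 + 4*i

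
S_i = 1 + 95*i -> [1, 96, 191, 286, 381]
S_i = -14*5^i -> [-14, -70, -350, -1750, -8750]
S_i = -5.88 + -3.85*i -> [-5.88, -9.73, -13.58, -17.43, -21.28]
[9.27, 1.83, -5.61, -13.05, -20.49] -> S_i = 9.27 + -7.44*i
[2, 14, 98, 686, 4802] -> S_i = 2*7^i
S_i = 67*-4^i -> [67, -268, 1072, -4288, 17152]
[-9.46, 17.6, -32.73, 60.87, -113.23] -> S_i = -9.46*(-1.86)^i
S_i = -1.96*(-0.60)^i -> [-1.96, 1.18, -0.71, 0.42, -0.25]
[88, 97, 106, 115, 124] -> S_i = 88 + 9*i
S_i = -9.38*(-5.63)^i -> [-9.38, 52.81, -297.32, 1673.89, -9424.02]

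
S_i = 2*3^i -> [2, 6, 18, 54, 162]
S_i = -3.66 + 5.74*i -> [-3.66, 2.08, 7.82, 13.56, 19.3]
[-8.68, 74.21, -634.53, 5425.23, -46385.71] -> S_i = -8.68*(-8.55)^i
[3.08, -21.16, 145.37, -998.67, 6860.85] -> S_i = 3.08*(-6.87)^i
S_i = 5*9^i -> [5, 45, 405, 3645, 32805]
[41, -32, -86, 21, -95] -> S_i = Random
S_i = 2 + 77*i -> [2, 79, 156, 233, 310]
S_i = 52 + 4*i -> [52, 56, 60, 64, 68]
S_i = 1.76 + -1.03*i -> [1.76, 0.73, -0.3, -1.33, -2.36]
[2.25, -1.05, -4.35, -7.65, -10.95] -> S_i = 2.25 + -3.30*i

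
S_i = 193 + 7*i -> [193, 200, 207, 214, 221]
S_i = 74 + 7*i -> [74, 81, 88, 95, 102]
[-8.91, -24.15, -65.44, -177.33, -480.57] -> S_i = -8.91*2.71^i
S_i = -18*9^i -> [-18, -162, -1458, -13122, -118098]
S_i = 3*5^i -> [3, 15, 75, 375, 1875]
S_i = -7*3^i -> [-7, -21, -63, -189, -567]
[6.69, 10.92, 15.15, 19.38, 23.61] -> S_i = 6.69 + 4.23*i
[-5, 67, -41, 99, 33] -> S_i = Random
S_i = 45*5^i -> [45, 225, 1125, 5625, 28125]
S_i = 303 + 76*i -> [303, 379, 455, 531, 607]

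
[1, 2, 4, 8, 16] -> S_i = 1*2^i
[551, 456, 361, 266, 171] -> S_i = 551 + -95*i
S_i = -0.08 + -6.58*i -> [-0.08, -6.66, -13.24, -19.82, -26.4]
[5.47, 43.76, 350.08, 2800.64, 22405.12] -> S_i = 5.47*8.00^i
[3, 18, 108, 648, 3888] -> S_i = 3*6^i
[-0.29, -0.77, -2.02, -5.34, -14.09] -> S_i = -0.29*2.64^i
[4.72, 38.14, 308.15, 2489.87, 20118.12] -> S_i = 4.72*8.08^i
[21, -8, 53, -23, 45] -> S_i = Random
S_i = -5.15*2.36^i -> [-5.15, -12.15, -28.68, -67.69, -159.76]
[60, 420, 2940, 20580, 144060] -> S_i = 60*7^i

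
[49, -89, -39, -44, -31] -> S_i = Random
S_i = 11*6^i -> [11, 66, 396, 2376, 14256]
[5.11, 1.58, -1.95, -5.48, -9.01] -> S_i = 5.11 + -3.53*i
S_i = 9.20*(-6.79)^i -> [9.2, -62.47, 424.16, -2880.03, 19555.41]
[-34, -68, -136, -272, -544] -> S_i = -34*2^i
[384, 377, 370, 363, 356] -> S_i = 384 + -7*i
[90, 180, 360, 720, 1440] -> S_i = 90*2^i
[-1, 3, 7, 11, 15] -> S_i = -1 + 4*i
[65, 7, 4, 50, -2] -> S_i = Random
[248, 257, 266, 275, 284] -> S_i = 248 + 9*i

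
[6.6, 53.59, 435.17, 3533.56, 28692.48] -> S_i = 6.60*8.12^i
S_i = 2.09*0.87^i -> [2.09, 1.82, 1.58, 1.38, 1.2]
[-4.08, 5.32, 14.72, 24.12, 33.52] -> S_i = -4.08 + 9.40*i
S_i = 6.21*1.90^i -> [6.21, 11.8, 22.42, 42.59, 80.93]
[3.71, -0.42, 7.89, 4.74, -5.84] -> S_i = Random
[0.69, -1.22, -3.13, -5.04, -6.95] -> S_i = 0.69 + -1.91*i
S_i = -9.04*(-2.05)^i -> [-9.04, 18.53, -37.99, 77.88, -159.66]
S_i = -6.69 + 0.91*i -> [-6.69, -5.78, -4.87, -3.96, -3.05]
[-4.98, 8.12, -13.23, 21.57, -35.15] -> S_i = -4.98*(-1.63)^i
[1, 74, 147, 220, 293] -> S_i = 1 + 73*i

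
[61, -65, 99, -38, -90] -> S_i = Random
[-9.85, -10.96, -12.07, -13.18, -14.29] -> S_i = -9.85 + -1.11*i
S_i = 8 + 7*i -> [8, 15, 22, 29, 36]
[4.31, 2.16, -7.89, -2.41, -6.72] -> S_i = Random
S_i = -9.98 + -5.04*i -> [-9.98, -15.02, -20.06, -25.1, -30.14]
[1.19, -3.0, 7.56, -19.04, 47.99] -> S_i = 1.19*(-2.52)^i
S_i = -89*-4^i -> [-89, 356, -1424, 5696, -22784]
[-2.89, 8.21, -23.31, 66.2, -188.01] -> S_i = -2.89*(-2.84)^i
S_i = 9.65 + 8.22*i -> [9.65, 17.87, 26.09, 34.31, 42.53]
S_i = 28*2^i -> [28, 56, 112, 224, 448]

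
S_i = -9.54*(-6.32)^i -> [-9.54, 60.29, -381.05, 2408.24, -15220.07]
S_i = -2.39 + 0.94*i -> [-2.39, -1.45, -0.51, 0.43, 1.37]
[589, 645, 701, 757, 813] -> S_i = 589 + 56*i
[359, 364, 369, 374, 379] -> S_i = 359 + 5*i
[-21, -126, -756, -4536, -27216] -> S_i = -21*6^i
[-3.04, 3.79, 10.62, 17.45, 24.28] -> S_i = -3.04 + 6.83*i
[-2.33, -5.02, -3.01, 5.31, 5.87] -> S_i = Random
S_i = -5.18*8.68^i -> [-5.18, -44.96, -390.27, -3387.58, -29404.15]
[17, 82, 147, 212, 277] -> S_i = 17 + 65*i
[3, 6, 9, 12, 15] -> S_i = 3 + 3*i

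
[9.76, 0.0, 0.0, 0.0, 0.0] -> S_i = 9.76*0.00^i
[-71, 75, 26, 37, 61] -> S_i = Random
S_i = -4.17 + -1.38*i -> [-4.17, -5.55, -6.93, -8.31, -9.69]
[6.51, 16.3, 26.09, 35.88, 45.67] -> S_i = 6.51 + 9.79*i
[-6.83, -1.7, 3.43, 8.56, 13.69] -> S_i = -6.83 + 5.13*i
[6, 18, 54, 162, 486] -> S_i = 6*3^i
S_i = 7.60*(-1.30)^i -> [7.6, -9.88, 12.84, -16.7, 21.71]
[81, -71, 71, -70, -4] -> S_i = Random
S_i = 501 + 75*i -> [501, 576, 651, 726, 801]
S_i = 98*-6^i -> [98, -588, 3528, -21168, 127008]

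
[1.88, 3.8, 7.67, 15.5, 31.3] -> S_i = 1.88*2.02^i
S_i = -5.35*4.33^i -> [-5.35, -23.17, -100.31, -434.33, -1880.64]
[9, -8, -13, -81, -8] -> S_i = Random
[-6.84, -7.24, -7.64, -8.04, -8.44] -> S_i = -6.84 + -0.40*i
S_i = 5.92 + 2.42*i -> [5.92, 8.34, 10.76, 13.18, 15.6]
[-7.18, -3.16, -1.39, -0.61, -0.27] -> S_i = -7.18*0.44^i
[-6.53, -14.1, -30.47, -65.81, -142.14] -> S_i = -6.53*2.16^i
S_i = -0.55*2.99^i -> [-0.55, -1.64, -4.92, -14.7, -43.96]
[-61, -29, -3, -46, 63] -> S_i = Random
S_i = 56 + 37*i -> [56, 93, 130, 167, 204]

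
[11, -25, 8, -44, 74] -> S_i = Random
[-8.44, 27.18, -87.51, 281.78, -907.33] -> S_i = -8.44*(-3.22)^i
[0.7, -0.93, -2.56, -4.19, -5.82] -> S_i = 0.70 + -1.63*i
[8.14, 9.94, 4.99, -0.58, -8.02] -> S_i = Random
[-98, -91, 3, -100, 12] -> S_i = Random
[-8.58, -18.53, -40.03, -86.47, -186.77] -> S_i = -8.58*2.16^i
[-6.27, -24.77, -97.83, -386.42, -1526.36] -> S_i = -6.27*3.95^i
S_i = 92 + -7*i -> [92, 85, 78, 71, 64]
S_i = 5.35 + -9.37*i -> [5.35, -4.02, -13.39, -22.76, -32.13]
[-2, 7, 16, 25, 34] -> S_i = -2 + 9*i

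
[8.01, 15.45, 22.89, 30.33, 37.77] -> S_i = 8.01 + 7.44*i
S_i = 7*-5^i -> [7, -35, 175, -875, 4375]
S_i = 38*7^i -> [38, 266, 1862, 13034, 91238]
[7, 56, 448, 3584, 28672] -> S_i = 7*8^i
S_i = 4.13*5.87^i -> [4.13, 24.24, 142.31, 835.34, 4903.46]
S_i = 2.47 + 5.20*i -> [2.47, 7.67, 12.87, 18.07, 23.27]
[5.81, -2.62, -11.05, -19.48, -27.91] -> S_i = 5.81 + -8.43*i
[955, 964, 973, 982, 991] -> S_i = 955 + 9*i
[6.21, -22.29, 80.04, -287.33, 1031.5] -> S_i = 6.21*(-3.59)^i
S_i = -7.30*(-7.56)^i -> [-7.3, 55.19, -417.22, 3154.19, -23845.7]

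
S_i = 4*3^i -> [4, 12, 36, 108, 324]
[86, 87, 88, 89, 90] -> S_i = 86 + 1*i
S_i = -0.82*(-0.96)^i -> [-0.82, 0.79, -0.76, 0.73, -0.7]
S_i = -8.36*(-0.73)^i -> [-8.36, 6.1, -4.46, 3.25, -2.37]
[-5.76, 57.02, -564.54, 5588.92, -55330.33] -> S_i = -5.76*(-9.90)^i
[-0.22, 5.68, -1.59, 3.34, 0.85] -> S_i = Random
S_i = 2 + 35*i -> [2, 37, 72, 107, 142]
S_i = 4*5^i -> [4, 20, 100, 500, 2500]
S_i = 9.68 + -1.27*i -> [9.68, 8.41, 7.14, 5.87, 4.6]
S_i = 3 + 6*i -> [3, 9, 15, 21, 27]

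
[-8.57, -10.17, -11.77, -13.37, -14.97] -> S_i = -8.57 + -1.60*i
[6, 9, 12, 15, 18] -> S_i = 6 + 3*i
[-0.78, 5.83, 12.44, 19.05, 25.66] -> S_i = -0.78 + 6.61*i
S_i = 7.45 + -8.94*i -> [7.45, -1.49, -10.43, -19.37, -28.31]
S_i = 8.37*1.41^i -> [8.37, 11.8, 16.64, 23.46, 33.08]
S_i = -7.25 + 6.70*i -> [-7.25, -0.55, 6.15, 12.85, 19.55]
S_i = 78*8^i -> [78, 624, 4992, 39936, 319488]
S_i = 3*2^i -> [3, 6, 12, 24, 48]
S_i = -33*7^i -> [-33, -231, -1617, -11319, -79233]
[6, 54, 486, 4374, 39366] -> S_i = 6*9^i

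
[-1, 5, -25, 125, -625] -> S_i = -1*-5^i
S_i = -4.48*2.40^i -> [-4.48, -10.75, -25.8, -61.93, -148.64]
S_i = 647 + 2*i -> [647, 649, 651, 653, 655]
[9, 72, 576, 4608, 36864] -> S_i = 9*8^i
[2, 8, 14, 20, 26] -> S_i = 2 + 6*i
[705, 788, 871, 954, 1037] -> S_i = 705 + 83*i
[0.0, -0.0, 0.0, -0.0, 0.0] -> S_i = 0.00*(-2.97)^i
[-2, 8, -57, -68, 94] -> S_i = Random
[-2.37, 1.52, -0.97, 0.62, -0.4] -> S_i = -2.37*(-0.64)^i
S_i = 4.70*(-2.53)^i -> [4.7, -11.89, 30.08, -76.11, 192.57]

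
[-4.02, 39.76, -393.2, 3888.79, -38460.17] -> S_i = -4.02*(-9.89)^i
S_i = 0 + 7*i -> [0, 7, 14, 21, 28]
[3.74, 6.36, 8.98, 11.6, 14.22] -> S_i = 3.74 + 2.62*i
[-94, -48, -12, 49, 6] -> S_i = Random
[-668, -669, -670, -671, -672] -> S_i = -668 + -1*i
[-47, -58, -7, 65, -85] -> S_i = Random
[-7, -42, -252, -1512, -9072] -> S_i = -7*6^i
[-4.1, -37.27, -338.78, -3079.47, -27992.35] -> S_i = -4.10*9.09^i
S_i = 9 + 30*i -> [9, 39, 69, 99, 129]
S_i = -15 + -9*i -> [-15, -24, -33, -42, -51]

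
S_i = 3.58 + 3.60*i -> [3.58, 7.18, 10.78, 14.38, 17.98]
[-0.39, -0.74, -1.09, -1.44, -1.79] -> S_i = -0.39 + -0.35*i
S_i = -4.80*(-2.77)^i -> [-4.8, 13.3, -36.83, 102.02, -282.59]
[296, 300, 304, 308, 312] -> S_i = 296 + 4*i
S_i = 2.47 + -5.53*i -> [2.47, -3.06, -8.59, -14.12, -19.65]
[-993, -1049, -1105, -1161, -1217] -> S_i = -993 + -56*i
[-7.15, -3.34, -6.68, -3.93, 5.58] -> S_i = Random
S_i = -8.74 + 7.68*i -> [-8.74, -1.06, 6.62, 14.3, 21.98]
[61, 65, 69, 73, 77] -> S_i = 61 + 4*i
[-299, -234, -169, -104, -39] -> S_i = -299 + 65*i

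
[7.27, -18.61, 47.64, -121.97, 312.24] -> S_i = 7.27*(-2.56)^i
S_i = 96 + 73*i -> [96, 169, 242, 315, 388]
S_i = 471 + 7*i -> [471, 478, 485, 492, 499]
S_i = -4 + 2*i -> [-4, -2, 0, 2, 4]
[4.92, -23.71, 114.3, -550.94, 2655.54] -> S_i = 4.92*(-4.82)^i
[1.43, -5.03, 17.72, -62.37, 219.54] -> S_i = 1.43*(-3.52)^i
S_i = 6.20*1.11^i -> [6.2, 6.88, 7.64, 8.48, 9.41]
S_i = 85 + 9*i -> [85, 94, 103, 112, 121]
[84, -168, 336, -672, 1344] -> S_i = 84*-2^i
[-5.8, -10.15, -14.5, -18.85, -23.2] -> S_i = -5.80 + -4.35*i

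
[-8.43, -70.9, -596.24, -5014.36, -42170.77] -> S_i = -8.43*8.41^i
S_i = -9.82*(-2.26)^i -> [-9.82, 22.19, -50.16, 113.35, -256.18]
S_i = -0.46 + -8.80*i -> [-0.46, -9.26, -18.06, -26.86, -35.66]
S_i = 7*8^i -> [7, 56, 448, 3584, 28672]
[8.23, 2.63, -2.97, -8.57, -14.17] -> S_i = 8.23 + -5.60*i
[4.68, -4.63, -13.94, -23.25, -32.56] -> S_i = 4.68 + -9.31*i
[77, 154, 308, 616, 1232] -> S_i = 77*2^i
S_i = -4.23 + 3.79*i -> [-4.23, -0.44, 3.35, 7.14, 10.93]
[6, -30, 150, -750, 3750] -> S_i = 6*-5^i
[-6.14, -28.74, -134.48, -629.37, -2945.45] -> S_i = -6.14*4.68^i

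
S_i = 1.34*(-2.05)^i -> [1.34, -2.75, 5.63, -11.54, 23.67]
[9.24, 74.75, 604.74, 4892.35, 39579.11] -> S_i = 9.24*8.09^i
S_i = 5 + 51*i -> [5, 56, 107, 158, 209]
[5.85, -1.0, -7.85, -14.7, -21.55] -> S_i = 5.85 + -6.85*i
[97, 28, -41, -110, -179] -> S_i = 97 + -69*i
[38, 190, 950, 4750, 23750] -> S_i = 38*5^i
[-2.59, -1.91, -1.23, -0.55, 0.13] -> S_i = -2.59 + 0.68*i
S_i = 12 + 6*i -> [12, 18, 24, 30, 36]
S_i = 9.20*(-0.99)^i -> [9.2, -9.11, 9.02, -8.93, 8.84]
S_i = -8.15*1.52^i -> [-8.15, -12.39, -18.83, -28.62, -43.5]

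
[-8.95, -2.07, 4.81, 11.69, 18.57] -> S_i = -8.95 + 6.88*i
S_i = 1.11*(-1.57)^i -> [1.11, -1.74, 2.74, -4.3, 6.74]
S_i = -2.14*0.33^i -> [-2.14, -0.71, -0.23, -0.08, -0.03]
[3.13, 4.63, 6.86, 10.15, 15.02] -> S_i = 3.13*1.48^i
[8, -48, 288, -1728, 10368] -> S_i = 8*-6^i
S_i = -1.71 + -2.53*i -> [-1.71, -4.24, -6.77, -9.3, -11.83]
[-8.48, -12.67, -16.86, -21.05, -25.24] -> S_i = -8.48 + -4.19*i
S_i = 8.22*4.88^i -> [8.22, 40.11, 195.75, 955.28, 4661.77]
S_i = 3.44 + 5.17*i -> [3.44, 8.61, 13.78, 18.95, 24.12]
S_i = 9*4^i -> [9, 36, 144, 576, 2304]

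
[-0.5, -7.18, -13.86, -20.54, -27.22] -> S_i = -0.50 + -6.68*i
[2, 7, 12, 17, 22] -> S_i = 2 + 5*i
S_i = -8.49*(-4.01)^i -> [-8.49, 34.04, -136.52, 547.45, -2195.26]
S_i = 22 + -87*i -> [22, -65, -152, -239, -326]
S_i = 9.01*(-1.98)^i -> [9.01, -17.84, 35.32, -69.94, 138.48]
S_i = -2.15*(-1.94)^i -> [-2.15, 4.17, -8.09, 15.7, -30.45]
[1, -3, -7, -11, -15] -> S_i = 1 + -4*i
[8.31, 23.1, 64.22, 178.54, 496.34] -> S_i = 8.31*2.78^i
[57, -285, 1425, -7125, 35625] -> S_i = 57*-5^i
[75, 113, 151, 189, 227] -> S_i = 75 + 38*i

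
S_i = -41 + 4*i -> [-41, -37, -33, -29, -25]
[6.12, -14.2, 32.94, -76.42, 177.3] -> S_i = 6.12*(-2.32)^i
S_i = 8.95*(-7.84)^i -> [8.95, -70.17, 550.12, -4312.92, 33813.28]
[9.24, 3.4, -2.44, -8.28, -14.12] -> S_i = 9.24 + -5.84*i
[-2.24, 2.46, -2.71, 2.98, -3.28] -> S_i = -2.24*(-1.10)^i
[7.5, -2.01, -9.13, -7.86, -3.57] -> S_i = Random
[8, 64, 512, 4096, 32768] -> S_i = 8*8^i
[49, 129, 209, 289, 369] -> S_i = 49 + 80*i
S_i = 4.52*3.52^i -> [4.52, 15.91, 56.0, 197.14, 693.92]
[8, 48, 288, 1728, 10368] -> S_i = 8*6^i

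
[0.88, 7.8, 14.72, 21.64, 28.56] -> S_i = 0.88 + 6.92*i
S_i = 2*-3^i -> [2, -6, 18, -54, 162]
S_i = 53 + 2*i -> [53, 55, 57, 59, 61]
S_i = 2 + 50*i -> [2, 52, 102, 152, 202]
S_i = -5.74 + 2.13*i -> [-5.74, -3.61, -1.48, 0.65, 2.78]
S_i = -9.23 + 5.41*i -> [-9.23, -3.82, 1.59, 7.0, 12.41]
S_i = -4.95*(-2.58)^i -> [-4.95, 12.77, -32.95, 85.01, -219.32]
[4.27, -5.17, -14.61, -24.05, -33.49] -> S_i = 4.27 + -9.44*i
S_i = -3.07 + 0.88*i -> [-3.07, -2.19, -1.31, -0.43, 0.45]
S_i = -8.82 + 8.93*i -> [-8.82, 0.11, 9.04, 17.97, 26.9]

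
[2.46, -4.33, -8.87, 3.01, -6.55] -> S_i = Random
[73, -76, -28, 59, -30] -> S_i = Random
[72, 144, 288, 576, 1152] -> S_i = 72*2^i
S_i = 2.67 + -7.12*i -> [2.67, -4.45, -11.57, -18.69, -25.81]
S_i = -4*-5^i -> [-4, 20, -100, 500, -2500]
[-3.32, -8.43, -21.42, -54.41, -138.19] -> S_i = -3.32*2.54^i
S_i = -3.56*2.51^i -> [-3.56, -8.94, -22.43, -56.3, -141.3]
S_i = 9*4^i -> [9, 36, 144, 576, 2304]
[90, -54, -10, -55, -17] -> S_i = Random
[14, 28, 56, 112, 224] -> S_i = 14*2^i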